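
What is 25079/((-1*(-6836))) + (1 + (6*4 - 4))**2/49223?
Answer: 1237478293/336488428 ≈ 3.6776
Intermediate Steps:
25079/((-1*(-6836))) + (1 + (6*4 - 4))**2/49223 = 25079/6836 + (1 + (24 - 4))**2*(1/49223) = 25079*(1/6836) + (1 + 20)**2*(1/49223) = 25079/6836 + 21**2*(1/49223) = 25079/6836 + 441*(1/49223) = 25079/6836 + 441/49223 = 1237478293/336488428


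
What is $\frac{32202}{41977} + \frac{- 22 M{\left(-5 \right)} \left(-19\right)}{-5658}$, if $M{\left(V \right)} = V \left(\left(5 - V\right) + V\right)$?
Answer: $\frac{310429283}{118752933} \approx 2.6141$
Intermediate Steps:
$M{\left(V \right)} = 5 V$ ($M{\left(V \right)} = V 5 = 5 V$)
$\frac{32202}{41977} + \frac{- 22 M{\left(-5 \right)} \left(-19\right)}{-5658} = \frac{32202}{41977} + \frac{- 22 \cdot 5 \left(-5\right) \left(-19\right)}{-5658} = 32202 \cdot \frac{1}{41977} + \left(-22\right) \left(-25\right) \left(-19\right) \left(- \frac{1}{5658}\right) = \frac{32202}{41977} + 550 \left(-19\right) \left(- \frac{1}{5658}\right) = \frac{32202}{41977} - - \frac{5225}{2829} = \frac{32202}{41977} + \frac{5225}{2829} = \frac{310429283}{118752933}$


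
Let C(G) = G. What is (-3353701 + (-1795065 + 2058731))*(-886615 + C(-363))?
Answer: 2740793064230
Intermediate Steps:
(-3353701 + (-1795065 + 2058731))*(-886615 + C(-363)) = (-3353701 + (-1795065 + 2058731))*(-886615 - 363) = (-3353701 + 263666)*(-886978) = -3090035*(-886978) = 2740793064230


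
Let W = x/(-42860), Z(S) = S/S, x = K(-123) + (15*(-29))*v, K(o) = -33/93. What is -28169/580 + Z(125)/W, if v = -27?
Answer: -2756626249/52792180 ≈ -52.217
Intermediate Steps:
K(o) = -11/31 (K(o) = -33*1/93 = -11/31)
x = 364084/31 (x = -11/31 + (15*(-29))*(-27) = -11/31 - 435*(-27) = -11/31 + 11745 = 364084/31 ≈ 11745.)
Z(S) = 1
W = -91021/332165 (W = (364084/31)/(-42860) = (364084/31)*(-1/42860) = -91021/332165 ≈ -0.27402)
-28169/580 + Z(125)/W = -28169/580 + 1/(-91021/332165) = -28169*1/580 + 1*(-332165/91021) = -28169/580 - 332165/91021 = -2756626249/52792180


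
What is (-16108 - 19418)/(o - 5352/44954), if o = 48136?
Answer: -399258951/540975098 ≈ -0.73804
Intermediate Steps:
(-16108 - 19418)/(o - 5352/44954) = (-16108 - 19418)/(48136 - 5352/44954) = -35526/(48136 - 5352*1/44954) = -35526/(48136 - 2676/22477) = -35526/1081950196/22477 = -35526*22477/1081950196 = -399258951/540975098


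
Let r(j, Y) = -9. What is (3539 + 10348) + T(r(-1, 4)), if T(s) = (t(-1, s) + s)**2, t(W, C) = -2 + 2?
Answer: 13968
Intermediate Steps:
t(W, C) = 0
T(s) = s**2 (T(s) = (0 + s)**2 = s**2)
(3539 + 10348) + T(r(-1, 4)) = (3539 + 10348) + (-9)**2 = 13887 + 81 = 13968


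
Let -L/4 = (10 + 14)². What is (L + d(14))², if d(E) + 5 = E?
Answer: 5267025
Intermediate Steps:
L = -2304 (L = -4*(10 + 14)² = -4*24² = -4*576 = -2304)
d(E) = -5 + E
(L + d(14))² = (-2304 + (-5 + 14))² = (-2304 + 9)² = (-2295)² = 5267025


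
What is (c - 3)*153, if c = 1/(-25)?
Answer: -11628/25 ≈ -465.12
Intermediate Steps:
c = -1/25 ≈ -0.040000
(c - 3)*153 = (-1/25 - 3)*153 = -76/25*153 = -11628/25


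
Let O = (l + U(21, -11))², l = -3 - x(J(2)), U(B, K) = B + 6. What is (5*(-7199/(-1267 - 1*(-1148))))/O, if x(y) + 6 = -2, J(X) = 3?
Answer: 35995/121856 ≈ 0.29539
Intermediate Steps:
U(B, K) = 6 + B
x(y) = -8 (x(y) = -6 - 2 = -8)
l = 5 (l = -3 - 1*(-8) = -3 + 8 = 5)
O = 1024 (O = (5 + (6 + 21))² = (5 + 27)² = 32² = 1024)
(5*(-7199/(-1267 - 1*(-1148))))/O = (5*(-7199/(-1267 - 1*(-1148))))/1024 = (5*(-7199/(-1267 + 1148)))*(1/1024) = (5*(-7199/(-119)))*(1/1024) = (5*(-7199*(-1/119)))*(1/1024) = (5*(7199/119))*(1/1024) = (35995/119)*(1/1024) = 35995/121856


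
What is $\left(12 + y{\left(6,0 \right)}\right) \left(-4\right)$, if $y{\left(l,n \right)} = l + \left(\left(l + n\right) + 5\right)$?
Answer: $-116$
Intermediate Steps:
$y{\left(l,n \right)} = 5 + n + 2 l$ ($y{\left(l,n \right)} = l + \left(5 + l + n\right) = 5 + n + 2 l$)
$\left(12 + y{\left(6,0 \right)}\right) \left(-4\right) = \left(12 + \left(5 + 0 + 2 \cdot 6\right)\right) \left(-4\right) = \left(12 + \left(5 + 0 + 12\right)\right) \left(-4\right) = \left(12 + 17\right) \left(-4\right) = 29 \left(-4\right) = -116$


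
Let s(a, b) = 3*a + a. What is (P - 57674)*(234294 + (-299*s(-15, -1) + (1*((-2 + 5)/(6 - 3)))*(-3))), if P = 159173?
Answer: 25601194269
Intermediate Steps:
s(a, b) = 4*a
(P - 57674)*(234294 + (-299*s(-15, -1) + (1*((-2 + 5)/(6 - 3)))*(-3))) = (159173 - 57674)*(234294 + (-1196*(-15) + (1*((-2 + 5)/(6 - 3)))*(-3))) = 101499*(234294 + (-299*(-60) + (1*(3/3))*(-3))) = 101499*(234294 + (17940 + (1*(3*(1/3)))*(-3))) = 101499*(234294 + (17940 + (1*1)*(-3))) = 101499*(234294 + (17940 + 1*(-3))) = 101499*(234294 + (17940 - 3)) = 101499*(234294 + 17937) = 101499*252231 = 25601194269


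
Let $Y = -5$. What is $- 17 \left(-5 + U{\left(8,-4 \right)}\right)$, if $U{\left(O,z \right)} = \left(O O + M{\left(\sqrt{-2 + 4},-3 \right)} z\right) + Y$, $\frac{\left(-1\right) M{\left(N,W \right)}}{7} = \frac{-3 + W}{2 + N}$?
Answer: $1938 - 1428 \sqrt{2} \approx -81.497$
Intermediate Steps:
$M{\left(N,W \right)} = - \frac{7 \left(-3 + W\right)}{2 + N}$ ($M{\left(N,W \right)} = - 7 \frac{-3 + W}{2 + N} = - \frac{7 \left(-3 + W\right)}{2 + N}$)
$U{\left(O,z \right)} = -5 + O^{2} + \frac{42 z}{2 + \sqrt{2}}$ ($U{\left(O,z \right)} = \left(O O + \frac{7 \left(3 - -3\right)}{2 + \sqrt{-2 + 4}} z\right) - 5 = \left(O^{2} + \frac{7 \left(3 + 3\right)}{2 + \sqrt{2}} z\right) - 5 = \left(O^{2} + 7 \frac{1}{2 + \sqrt{2}} \cdot 6 z\right) - 5 = \left(O^{2} + \frac{42}{2 + \sqrt{2}} z\right) - 5 = \left(O^{2} + \frac{42 z}{2 + \sqrt{2}}\right) - 5 = -5 + O^{2} + \frac{42 z}{2 + \sqrt{2}}$)
$- 17 \left(-5 + U{\left(8,-4 \right)}\right) = - 17 \left(-5 + \left(-5 + 8^{2} + 42 \left(-4\right) - - 84 \sqrt{2}\right)\right) = - 17 \left(-5 + \left(-5 + 64 - 168 + 84 \sqrt{2}\right)\right) = - 17 \left(-5 - \left(109 - 84 \sqrt{2}\right)\right) = - 17 \left(-114 + 84 \sqrt{2}\right) = 1938 - 1428 \sqrt{2}$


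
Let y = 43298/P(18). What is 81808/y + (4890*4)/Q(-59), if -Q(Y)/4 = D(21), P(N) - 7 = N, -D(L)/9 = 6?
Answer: 26847335/194841 ≈ 137.79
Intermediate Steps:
D(L) = -54 (D(L) = -9*6 = -54)
P(N) = 7 + N
y = 43298/25 (y = 43298/(7 + 18) = 43298/25 ≈ 1731.9)
Q(Y) = 216 (Q(Y) = -4*(-54) = 216)
81808/y + (4890*4)/Q(-59) = 81808/(43298/25) + (4890*4)/216 = 81808*(25/43298) + 19560*(1/216) = 1022600/21649 + 815/9 = 26847335/194841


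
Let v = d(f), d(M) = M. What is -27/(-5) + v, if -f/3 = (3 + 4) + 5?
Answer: -153/5 ≈ -30.600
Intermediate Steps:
f = -36 (f = -3*((3 + 4) + 5) = -3*(7 + 5) = -3*12 = -36)
v = -36
-27/(-5) + v = -27/(-5) - 36 = -27*(-1)/5 - 36 = -9*(-⅗) - 36 = 27/5 - 36 = -153/5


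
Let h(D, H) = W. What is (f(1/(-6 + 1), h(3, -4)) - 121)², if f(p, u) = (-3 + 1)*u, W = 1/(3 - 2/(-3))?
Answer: 1787569/121 ≈ 14773.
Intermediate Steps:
W = 3/11 (W = 1/(3 - 2*(-⅓)) = 1/(3 + ⅔) = 1/(11/3) = 3/11 ≈ 0.27273)
h(D, H) = 3/11
f(p, u) = -2*u
(f(1/(-6 + 1), h(3, -4)) - 121)² = (-2*3/11 - 121)² = (-6/11 - 121)² = (-1337/11)² = 1787569/121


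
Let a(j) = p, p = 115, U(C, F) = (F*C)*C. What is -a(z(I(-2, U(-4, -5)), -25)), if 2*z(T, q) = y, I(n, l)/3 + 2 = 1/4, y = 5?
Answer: -115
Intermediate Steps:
U(C, F) = F*C**2 (U(C, F) = (C*F)*C = F*C**2)
I(n, l) = -21/4 (I(n, l) = -6 + 3/4 = -21/4)
z(T, q) = 5/2 (z(T, q) = (1/2)*5 = 5/2)
a(j) = 115
-a(z(I(-2, U(-4, -5)), -25)) = -1*115 = -115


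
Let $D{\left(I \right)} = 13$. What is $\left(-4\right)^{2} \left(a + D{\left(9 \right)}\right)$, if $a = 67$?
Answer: $1280$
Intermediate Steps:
$\left(-4\right)^{2} \left(a + D{\left(9 \right)}\right) = \left(-4\right)^{2} \left(67 + 13\right) = 16 \cdot 80 = 1280$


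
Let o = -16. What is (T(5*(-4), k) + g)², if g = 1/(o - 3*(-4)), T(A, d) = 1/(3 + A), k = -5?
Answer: 441/4624 ≈ 0.095372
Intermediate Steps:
g = -¼ (g = 1/(-16 - 3*(-4)) = 1/(-16 + 12) = 1/(-4) = -¼ ≈ -0.25000)
(T(5*(-4), k) + g)² = (1/(3 + 5*(-4)) - ¼)² = (1/(3 - 20) - ¼)² = (1/(-17) - ¼)² = (-1/17 - ¼)² = (-21/68)² = 441/4624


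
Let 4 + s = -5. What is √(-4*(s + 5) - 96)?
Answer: 4*I*√5 ≈ 8.9443*I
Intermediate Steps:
s = -9 (s = -4 - 5 = -9)
√(-4*(s + 5) - 96) = √(-4*(-9 + 5) - 96) = √(-4*(-4) - 96) = √(16 - 96) = √(-80) = 4*I*√5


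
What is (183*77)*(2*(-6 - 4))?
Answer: -281820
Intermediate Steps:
(183*77)*(2*(-6 - 4)) = 14091*(2*(-10)) = 14091*(-20) = -281820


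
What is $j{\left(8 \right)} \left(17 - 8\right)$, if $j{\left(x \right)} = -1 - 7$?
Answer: $-72$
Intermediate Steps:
$j{\left(x \right)} = -8$ ($j{\left(x \right)} = -1 - 7 = -8$)
$j{\left(8 \right)} \left(17 - 8\right) = - 8 \left(17 - 8\right) = \left(-8\right) 9 = -72$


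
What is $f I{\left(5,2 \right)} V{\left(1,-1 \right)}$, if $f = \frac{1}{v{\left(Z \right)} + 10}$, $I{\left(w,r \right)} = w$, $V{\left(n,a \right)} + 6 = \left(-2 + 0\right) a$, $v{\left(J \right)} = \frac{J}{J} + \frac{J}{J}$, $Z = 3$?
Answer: $- \frac{5}{3} \approx -1.6667$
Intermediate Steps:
$v{\left(J \right)} = 2$ ($v{\left(J \right)} = 1 + 1 = 2$)
$V{\left(n,a \right)} = -6 - 2 a$ ($V{\left(n,a \right)} = -6 + \left(-2 + 0\right) a = -6 - 2 a$)
$f = \frac{1}{12}$ ($f = \frac{1}{2 + 10} = \frac{1}{12} \approx 0.083333$)
$f I{\left(5,2 \right)} V{\left(1,-1 \right)} = \frac{1}{12} \cdot 5 \left(-6 - -2\right) = \frac{5 \left(-6 + 2\right)}{12} = \frac{5}{12} \left(-4\right) = - \frac{5}{3}$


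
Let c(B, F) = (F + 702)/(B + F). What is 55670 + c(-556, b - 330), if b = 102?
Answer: 21822403/392 ≈ 55669.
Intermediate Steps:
c(B, F) = (702 + F)/(B + F)
55670 + c(-556, b - 330) = 55670 + (702 + (102 - 330))/(-556 + (102 - 330)) = 55670 + (702 - 228)/(-556 - 228) = 55670 + 474/(-784) = 55670 - 1/784*474 = 55670 - 237/392 = 21822403/392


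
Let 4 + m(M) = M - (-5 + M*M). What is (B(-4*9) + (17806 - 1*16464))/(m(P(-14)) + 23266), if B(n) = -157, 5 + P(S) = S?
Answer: 395/7629 ≈ 0.051776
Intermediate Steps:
P(S) = -5 + S
m(M) = 1 + M - M² (m(M) = -4 + (M - (-5 + M*M)) = -4 + (M - (-5 + M²)) = -4 + (M + (5 - M²)) = -4 + (5 + M - M²) = 1 + M - M²)
(B(-4*9) + (17806 - 1*16464))/(m(P(-14)) + 23266) = (-157 + (17806 - 1*16464))/((1 + (-5 - 14) - (-5 - 14)²) + 23266) = (-157 + (17806 - 16464))/((1 - 19 - 1*(-19)²) + 23266) = (-157 + 1342)/((1 - 19 - 1*361) + 23266) = 1185/((1 - 19 - 361) + 23266) = 1185/(-379 + 23266) = 1185/22887 = 1185*(1/22887) = 395/7629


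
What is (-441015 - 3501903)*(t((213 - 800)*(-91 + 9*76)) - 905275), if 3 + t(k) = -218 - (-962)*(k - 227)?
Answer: 1324770814548216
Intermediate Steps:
t(k) = -218595 + 962*k (t(k) = -3 + (-218 - (-962)*(k - 227)) = -3 + (-218 - (-962)*(-227 + k)) = -3 + (-218 - (218374 - 962*k)) = -3 + (-218 + (-218374 + 962*k)) = -3 + (-218592 + 962*k) = -218595 + 962*k)
(-441015 - 3501903)*(t((213 - 800)*(-91 + 9*76)) - 905275) = (-441015 - 3501903)*((-218595 + 962*((213 - 800)*(-91 + 9*76))) - 905275) = -3942918*((-218595 + 962*(-587*(-91 + 684))) - 905275) = -3942918*((-218595 + 962*(-587*593)) - 905275) = -3942918*((-218595 + 962*(-348091)) - 905275) = -3942918*((-218595 - 334863542) - 905275) = -3942918*(-335082137 - 905275) = -3942918*(-335987412) = 1324770814548216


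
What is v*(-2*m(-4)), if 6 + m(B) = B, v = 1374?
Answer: 27480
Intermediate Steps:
m(B) = -6 + B
v*(-2*m(-4)) = 1374*(-2*(-6 - 4)) = 1374*(-2*(-10)) = 1374*20 = 27480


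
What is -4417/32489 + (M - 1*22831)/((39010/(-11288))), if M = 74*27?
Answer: 46024308921/7634915 ≈ 6028.1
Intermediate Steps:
M = 1998
-4417/32489 + (M - 1*22831)/((39010/(-11288))) = -4417/32489 + (1998 - 1*22831)/((39010/(-11288))) = -4417*1/32489 + (1998 - 22831)/((39010*(-1/11288))) = -4417/32489 - 20833/(-235/68) = -4417/32489 - 20833*(-68/235) = -4417/32489 + 1416644/235 = 46024308921/7634915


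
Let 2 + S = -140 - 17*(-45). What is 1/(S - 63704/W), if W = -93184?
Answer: 11648/7264667 ≈ 0.0016034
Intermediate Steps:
S = 623 (S = -2 + (-140 - 17*(-45)) = -2 + (-140 + 765) = -2 + 625 = 623)
1/(S - 63704/W) = 1/(623 - 63704/(-93184)) = 1/(623 - 63704*(-1/93184)) = 1/(623 + 7963/11648) = 1/(7264667/11648) = 11648/7264667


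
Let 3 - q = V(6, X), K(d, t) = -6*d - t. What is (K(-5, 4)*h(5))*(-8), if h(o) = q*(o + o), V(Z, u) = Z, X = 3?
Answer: 6240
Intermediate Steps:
K(d, t) = -t - 6*d
q = -3 (q = 3 - 1*6 = 3 - 6 = -3)
h(o) = -6*o (h(o) = -3*(o + o) = -6*o)
(K(-5, 4)*h(5))*(-8) = ((-1*4 - 6*(-5))*(-6*5))*(-8) = ((-4 + 30)*(-30))*(-8) = (26*(-30))*(-8) = -780*(-8) = 6240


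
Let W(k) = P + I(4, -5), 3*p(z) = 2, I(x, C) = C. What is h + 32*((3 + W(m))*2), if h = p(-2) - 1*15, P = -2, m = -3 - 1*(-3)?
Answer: -811/3 ≈ -270.33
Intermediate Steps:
m = 0 (m = -3 + 3 = 0)
p(z) = 2/3 (p(z) = (1/3)*2 = 2/3)
W(k) = -7 (W(k) = -2 - 5 = -7)
h = -43/3 (h = 2/3 - 1*15 = 2/3 - 15 = -43/3 ≈ -14.333)
h + 32*((3 + W(m))*2) = -43/3 + 32*((3 - 7)*2) = -43/3 + 32*(-4*2) = -43/3 + 32*(-8) = -43/3 - 256 = -811/3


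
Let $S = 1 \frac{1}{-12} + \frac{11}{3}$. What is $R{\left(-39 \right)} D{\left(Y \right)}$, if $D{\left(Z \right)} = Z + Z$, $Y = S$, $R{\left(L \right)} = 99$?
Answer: $\frac{1419}{2} \approx 709.5$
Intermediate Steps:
$S = \frac{43}{12}$ ($S = 1 \left(- \frac{1}{12}\right) + 11 \cdot \frac{1}{3} = - \frac{1}{12} + \frac{11}{3} = \frac{43}{12} \approx 3.5833$)
$Y = \frac{43}{12} \approx 3.5833$
$D{\left(Z \right)} = 2 Z$
$R{\left(-39 \right)} D{\left(Y \right)} = 99 \cdot 2 \cdot \frac{43}{12} = 99 \cdot \frac{43}{6} = \frac{1419}{2}$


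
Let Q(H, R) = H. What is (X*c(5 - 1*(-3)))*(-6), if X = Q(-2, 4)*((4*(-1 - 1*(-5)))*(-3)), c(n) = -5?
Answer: 2880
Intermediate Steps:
X = 96 (X = -2*4*(-1 - 1*(-5))*(-3) = -2*4*(-1 + 5)*(-3) = -2*4*4*(-3) = -32*(-3) = -2*(-48) = 96)
(X*c(5 - 1*(-3)))*(-6) = (96*(-5))*(-6) = -480*(-6) = 2880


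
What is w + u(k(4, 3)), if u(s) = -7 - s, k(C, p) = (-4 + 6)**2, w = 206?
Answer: 195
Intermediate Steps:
k(C, p) = 4 (k(C, p) = 2**2 = 4)
w + u(k(4, 3)) = 206 + (-7 - 1*4) = 206 + (-7 - 4) = 206 - 11 = 195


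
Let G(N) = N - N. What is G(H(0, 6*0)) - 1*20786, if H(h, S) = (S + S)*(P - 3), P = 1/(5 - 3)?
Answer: -20786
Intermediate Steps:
P = ½ (P = 1/2 = ½ ≈ 0.50000)
H(h, S) = -5*S (H(h, S) = (S + S)*(½ - 3) = (2*S)*(-5/2) = -5*S)
G(N) = 0
G(H(0, 6*0)) - 1*20786 = 0 - 1*20786 = 0 - 20786 = -20786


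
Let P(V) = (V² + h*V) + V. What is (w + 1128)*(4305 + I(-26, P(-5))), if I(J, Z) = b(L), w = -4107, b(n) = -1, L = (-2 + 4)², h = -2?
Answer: -12821616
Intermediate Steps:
L = 4 (L = 2² = 4)
P(V) = V² - V (P(V) = (V² - 2*V) + V = V² - V)
I(J, Z) = -1
(w + 1128)*(4305 + I(-26, P(-5))) = (-4107 + 1128)*(4305 - 1) = -2979*4304 = -12821616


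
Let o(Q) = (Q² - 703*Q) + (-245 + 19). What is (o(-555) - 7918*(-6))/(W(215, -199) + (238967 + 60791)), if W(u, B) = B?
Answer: 57344/23043 ≈ 2.4886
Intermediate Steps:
o(Q) = -226 + Q² - 703*Q (o(Q) = (Q² - 703*Q) - 226 = -226 + Q² - 703*Q)
(o(-555) - 7918*(-6))/(W(215, -199) + (238967 + 60791)) = ((-226 + (-555)² - 703*(-555)) - 7918*(-6))/(-199 + (238967 + 60791)) = ((-226 + 308025 + 390165) + 47508)/(-199 + 299758) = (697964 + 47508)/299559 = 745472*(1/299559) = 57344/23043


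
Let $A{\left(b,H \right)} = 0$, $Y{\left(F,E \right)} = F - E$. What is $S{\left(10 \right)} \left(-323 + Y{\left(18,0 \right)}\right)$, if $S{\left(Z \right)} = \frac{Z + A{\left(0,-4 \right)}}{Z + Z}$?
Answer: $- \frac{305}{2} \approx -152.5$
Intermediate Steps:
$S{\left(Z \right)} = \frac{1}{2}$ ($S{\left(Z \right)} = \frac{Z + 0}{Z + Z} = \frac{Z}{2 Z} = Z \frac{1}{2 Z} = \frac{1}{2}$)
$S{\left(10 \right)} \left(-323 + Y{\left(18,0 \right)}\right) = \frac{-323 + \left(18 - 0\right)}{2} = \frac{-323 + \left(18 + 0\right)}{2} = \frac{-323 + 18}{2} = \frac{1}{2} \left(-305\right) = - \frac{305}{2}$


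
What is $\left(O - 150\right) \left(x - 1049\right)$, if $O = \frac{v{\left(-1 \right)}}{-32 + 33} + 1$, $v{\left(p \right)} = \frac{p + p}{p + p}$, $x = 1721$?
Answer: $-99456$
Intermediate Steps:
$v{\left(p \right)} = 1$ ($v{\left(p \right)} = \frac{2 p}{2 p} = 2 p \frac{1}{2 p} = 1$)
$O = 2$ ($O = 1 \frac{1}{-32 + 33} + 1 = 1 \cdot 1^{-1} + 1 = 1 \cdot 1 + 1 = 1 + 1 = 2$)
$\left(O - 150\right) \left(x - 1049\right) = \left(2 - 150\right) \left(1721 - 1049\right) = \left(-148\right) 672 = -99456$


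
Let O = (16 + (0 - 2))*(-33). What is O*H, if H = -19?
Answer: 8778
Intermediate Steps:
O = -462 (O = (16 - 2)*(-33) = 14*(-33) = -462)
O*H = -462*(-19) = 8778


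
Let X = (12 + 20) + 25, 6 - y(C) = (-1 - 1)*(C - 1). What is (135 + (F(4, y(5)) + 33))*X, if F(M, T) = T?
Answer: 10374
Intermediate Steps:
y(C) = 4 + 2*C (y(C) = 6 - (-1 - 1)*(C - 1) = 6 - (-2)*(-1 + C) = 6 - (2 - 2*C) = 6 + (-2 + 2*C) = 4 + 2*C)
X = 57 (X = 32 + 25 = 57)
(135 + (F(4, y(5)) + 33))*X = (135 + ((4 + 2*5) + 33))*57 = (135 + ((4 + 10) + 33))*57 = (135 + (14 + 33))*57 = (135 + 47)*57 = 182*57 = 10374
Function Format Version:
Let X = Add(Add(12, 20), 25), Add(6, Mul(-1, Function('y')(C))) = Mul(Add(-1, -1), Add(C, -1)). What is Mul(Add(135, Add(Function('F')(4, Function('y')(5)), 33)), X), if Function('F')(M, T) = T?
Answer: 10374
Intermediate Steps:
Function('y')(C) = Add(4, Mul(2, C)) (Function('y')(C) = Add(6, Mul(-1, Mul(Add(-1, -1), Add(C, -1)))) = Add(6, Mul(-1, Mul(-2, Add(-1, C)))) = Add(6, Mul(-1, Add(2, Mul(-2, C)))) = Add(6, Add(-2, Mul(2, C))) = Add(4, Mul(2, C)))
X = 57 (X = Add(32, 25) = 57)
Mul(Add(135, Add(Function('F')(4, Function('y')(5)), 33)), X) = Mul(Add(135, Add(Add(4, Mul(2, 5)), 33)), 57) = Mul(Add(135, Add(Add(4, 10), 33)), 57) = Mul(Add(135, Add(14, 33)), 57) = Mul(Add(135, 47), 57) = Mul(182, 57) = 10374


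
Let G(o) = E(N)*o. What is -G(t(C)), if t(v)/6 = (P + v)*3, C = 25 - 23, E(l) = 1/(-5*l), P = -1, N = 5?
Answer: 18/25 ≈ 0.72000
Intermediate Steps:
E(l) = -1/(5*l)
C = 2
t(v) = -18 + 18*v (t(v) = 6*((-1 + v)*3) = 6*(-3 + 3*v) = -18 + 18*v)
G(o) = -o/25 (G(o) = (-⅕/5)*o = (-⅕*⅕)*o = -o/25)
-G(t(C)) = -(-1)*(-18 + 18*2)/25 = -(-1)*(-18 + 36)/25 = -(-1)*18/25 = -1*(-18/25) = 18/25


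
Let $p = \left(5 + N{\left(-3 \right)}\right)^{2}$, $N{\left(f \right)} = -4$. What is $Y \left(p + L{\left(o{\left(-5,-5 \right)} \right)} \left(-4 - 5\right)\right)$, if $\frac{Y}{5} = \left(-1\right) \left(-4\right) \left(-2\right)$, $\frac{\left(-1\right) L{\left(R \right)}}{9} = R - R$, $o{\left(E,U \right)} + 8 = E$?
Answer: $-40$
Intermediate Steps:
$o{\left(E,U \right)} = -8 + E$
$L{\left(R \right)} = 0$ ($L{\left(R \right)} = - 9 \left(R - R\right) = \left(-9\right) 0 = 0$)
$Y = -40$ ($Y = 5 \left(-1\right) \left(-4\right) \left(-2\right) = 5 \cdot 4 \left(-2\right) = 5 \left(-8\right) = -40$)
$p = 1$ ($p = \left(5 - 4\right)^{2} = 1^{2} = 1$)
$Y \left(p + L{\left(o{\left(-5,-5 \right)} \right)} \left(-4 - 5\right)\right) = - 40 \left(1 + 0 \left(-4 - 5\right)\right) = - 40 \left(1 + 0 \left(-9\right)\right) = - 40 \left(1 + 0\right) = \left(-40\right) 1 = -40$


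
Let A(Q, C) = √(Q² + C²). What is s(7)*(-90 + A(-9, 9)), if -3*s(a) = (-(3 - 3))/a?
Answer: 0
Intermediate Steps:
s(a) = 0 (s(a) = -(-(3 - 3))/(3*a) = -(-1*0)/(3*a) = -0/a = -⅓*0 = 0)
A(Q, C) = √(C² + Q²)
s(7)*(-90 + A(-9, 9)) = 0*(-90 + √(9² + (-9)²)) = 0*(-90 + √(81 + 81)) = 0*(-90 + √162) = 0*(-90 + 9*√2) = 0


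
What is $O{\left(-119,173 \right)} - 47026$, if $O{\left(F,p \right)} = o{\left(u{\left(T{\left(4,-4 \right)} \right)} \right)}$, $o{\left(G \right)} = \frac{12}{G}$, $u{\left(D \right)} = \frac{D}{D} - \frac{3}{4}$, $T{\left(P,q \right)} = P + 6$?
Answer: $-46978$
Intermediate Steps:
$T{\left(P,q \right)} = 6 + P$
$u{\left(D \right)} = \frac{1}{4}$ ($u{\left(D \right)} = 1 - \frac{3}{4} = \frac{1}{4}$)
$O{\left(F,p \right)} = 48$ ($O{\left(F,p \right)} = 12 \frac{1}{\frac{1}{4}} = 12 \cdot 4 = 48$)
$O{\left(-119,173 \right)} - 47026 = 48 - 47026 = -46978$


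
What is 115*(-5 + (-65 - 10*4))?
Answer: -12650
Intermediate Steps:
115*(-5 + (-65 - 10*4)) = 115*(-5 + (-65 - 40)) = 115*(-5 - 105) = 115*(-110) = -12650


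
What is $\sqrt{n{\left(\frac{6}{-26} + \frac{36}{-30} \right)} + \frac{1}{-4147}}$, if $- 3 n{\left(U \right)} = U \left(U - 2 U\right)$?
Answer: $\frac{2 \sqrt{73318322}}{20735} \approx 0.82591$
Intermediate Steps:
$n{\left(U \right)} = \frac{U^{2}}{3}$ ($n{\left(U \right)} = - \frac{U \left(U - 2 U\right)}{3} = - \frac{U \left(- U\right)}{3} = - \frac{\left(-1\right) U^{2}}{3} = \frac{U^{2}}{3}$)
$\sqrt{n{\left(\frac{6}{-26} + \frac{36}{-30} \right)} + \frac{1}{-4147}} = \sqrt{\frac{\left(\frac{6}{-26} + \frac{36}{-30}\right)^{2}}{3} + \frac{1}{-4147}} = \sqrt{\frac{\left(6 \left(- \frac{1}{26}\right) + 36 \left(- \frac{1}{30}\right)\right)^{2}}{3} - \frac{1}{4147}} = \sqrt{\frac{\left(- \frac{3}{13} - \frac{6}{5}\right)^{2}}{3} - \frac{1}{4147}} = \sqrt{\frac{\left(- \frac{93}{65}\right)^{2}}{3} - \frac{1}{4147}} = \sqrt{\frac{1}{3} \cdot \frac{8649}{4225} - \frac{1}{4147}} = \sqrt{\frac{2883}{4225} - \frac{1}{4147}} = \sqrt{\frac{919352}{1347775}} = \frac{2 \sqrt{73318322}}{20735}$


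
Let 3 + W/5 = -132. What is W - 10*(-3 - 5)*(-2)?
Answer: -835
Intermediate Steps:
W = -675 (W = -15 + 5*(-132) = -15 - 660 = -675)
W - 10*(-3 - 5)*(-2) = -675 - 10*(-3 - 5)*(-2) = -675 - (-80)*(-2) = -675 - 10*16 = -675 - 160 = -835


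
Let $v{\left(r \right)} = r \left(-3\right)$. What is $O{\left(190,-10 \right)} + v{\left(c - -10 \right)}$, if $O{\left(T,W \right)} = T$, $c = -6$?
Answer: $178$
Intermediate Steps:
$v{\left(r \right)} = - 3 r$
$O{\left(190,-10 \right)} + v{\left(c - -10 \right)} = 190 - 3 \left(-6 - -10\right) = 190 - 3 \left(-6 + 10\right) = 190 - 12 = 178$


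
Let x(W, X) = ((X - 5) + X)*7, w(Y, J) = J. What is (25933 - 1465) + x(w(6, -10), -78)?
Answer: 23341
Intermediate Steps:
x(W, X) = -35 + 14*X (x(W, X) = ((-5 + X) + X)*7 = (-5 + 2*X)*7 = -35 + 14*X)
(25933 - 1465) + x(w(6, -10), -78) = (25933 - 1465) + (-35 + 14*(-78)) = 24468 + (-35 - 1092) = 24468 - 1127 = 23341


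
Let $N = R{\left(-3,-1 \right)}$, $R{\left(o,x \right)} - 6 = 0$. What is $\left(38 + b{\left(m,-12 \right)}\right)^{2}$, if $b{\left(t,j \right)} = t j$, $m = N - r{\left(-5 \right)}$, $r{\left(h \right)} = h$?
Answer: $8836$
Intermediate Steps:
$R{\left(o,x \right)} = 6$ ($R{\left(o,x \right)} = 6 + 0 = 6$)
$N = 6$
$m = 11$ ($m = 6 - -5 = 6 + 5 = 11$)
$b{\left(t,j \right)} = j t$
$\left(38 + b{\left(m,-12 \right)}\right)^{2} = \left(38 - 132\right)^{2} = \left(-94\right)^{2} = 8836$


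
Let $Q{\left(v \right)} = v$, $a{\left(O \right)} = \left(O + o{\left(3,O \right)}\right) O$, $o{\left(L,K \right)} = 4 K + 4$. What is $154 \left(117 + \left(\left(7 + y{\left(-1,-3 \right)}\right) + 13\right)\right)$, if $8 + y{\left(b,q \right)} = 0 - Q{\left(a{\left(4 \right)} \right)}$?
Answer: $5082$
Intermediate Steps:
$o{\left(L,K \right)} = 4 + 4 K$
$a{\left(O \right)} = O \left(4 + 5 O\right)$ ($a{\left(O \right)} = \left(O + \left(4 + 4 O\right)\right) O = \left(4 + 5 O\right) O = O \left(4 + 5 O\right)$)
$y{\left(b,q \right)} = -104$ ($y{\left(b,q \right)} = -8 + \left(0 - 4 \left(4 + 5 \cdot 4\right)\right) = -8 + \left(0 - 4 \left(4 + 20\right)\right) = -8 + \left(0 - 4 \cdot 24\right) = -8 + \left(0 - 96\right) = -8 - 96 = -104$)
$154 \left(117 + \left(\left(7 + y{\left(-1,-3 \right)}\right) + 13\right)\right) = 154 \left(117 + \left(\left(7 - 104\right) + 13\right)\right) = 154 \left(117 + \left(-97 + 13\right)\right) = 154 \left(117 - 84\right) = 154 \cdot 33 = 5082$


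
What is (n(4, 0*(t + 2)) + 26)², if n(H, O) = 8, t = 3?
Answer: 1156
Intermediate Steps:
(n(4, 0*(t + 2)) + 26)² = (8 + 26)² = 34² = 1156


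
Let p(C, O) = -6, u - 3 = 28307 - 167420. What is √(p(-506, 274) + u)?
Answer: 2*I*√34779 ≈ 372.98*I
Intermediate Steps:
u = -139110 (u = 3 + (28307 - 167420) = 3 - 139113 = -139110)
√(p(-506, 274) + u) = √(-6 - 139110) = √(-139116) = 2*I*√34779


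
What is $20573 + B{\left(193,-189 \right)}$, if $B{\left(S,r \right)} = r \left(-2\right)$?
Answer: $20951$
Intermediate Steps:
$B{\left(S,r \right)} = - 2 r$
$20573 + B{\left(193,-189 \right)} = 20573 - -378 = 20573 + 378 = 20951$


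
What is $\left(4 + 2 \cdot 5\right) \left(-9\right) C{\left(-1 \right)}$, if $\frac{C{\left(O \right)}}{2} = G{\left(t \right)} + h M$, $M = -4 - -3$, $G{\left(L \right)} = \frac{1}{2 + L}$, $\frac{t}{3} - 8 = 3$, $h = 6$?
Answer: $\frac{7524}{5} \approx 1504.8$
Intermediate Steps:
$t = 33$ ($t = 24 + 3 \cdot 3 = 24 + 9 = 33$)
$M = -1$ ($M = -4 + 3 = -1$)
$C{\left(O \right)} = - \frac{418}{35}$ ($C{\left(O \right)} = 2 \left(\frac{1}{2 + 33} + 6 \left(-1\right)\right) = 2 \left(\frac{1}{35} - 6\right) = 2 \left(- \frac{209}{35}\right) = - \frac{418}{35}$)
$\left(4 + 2 \cdot 5\right) \left(-9\right) C{\left(-1 \right)} = \left(4 + 2 \cdot 5\right) \left(-9\right) \left(- \frac{418}{35}\right) = \left(4 + 10\right) \left(-9\right) \left(- \frac{418}{35}\right) = 14 \left(-9\right) \left(- \frac{418}{35}\right) = \left(-126\right) \left(- \frac{418}{35}\right) = \frac{7524}{5}$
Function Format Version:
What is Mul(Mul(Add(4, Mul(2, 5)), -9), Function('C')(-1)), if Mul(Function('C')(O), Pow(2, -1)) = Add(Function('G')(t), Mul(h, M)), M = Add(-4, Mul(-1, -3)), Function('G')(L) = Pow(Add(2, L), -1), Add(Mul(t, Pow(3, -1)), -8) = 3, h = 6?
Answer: Rational(7524, 5) ≈ 1504.8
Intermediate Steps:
t = 33 (t = Add(24, Mul(3, 3)) = Add(24, 9) = 33)
M = -1 (M = Add(-4, 3) = -1)
Function('C')(O) = Rational(-418, 35) (Function('C')(O) = Mul(2, Add(Pow(Add(2, 33), -1), Mul(6, -1))) = Mul(2, Add(Pow(35, -1), -6)) = Mul(2, Add(Rational(1, 35), -6)) = Mul(2, Rational(-209, 35)) = Rational(-418, 35))
Mul(Mul(Add(4, Mul(2, 5)), -9), Function('C')(-1)) = Mul(Mul(Add(4, Mul(2, 5)), -9), Rational(-418, 35)) = Mul(Mul(Add(4, 10), -9), Rational(-418, 35)) = Mul(Mul(14, -9), Rational(-418, 35)) = Mul(-126, Rational(-418, 35)) = Rational(7524, 5)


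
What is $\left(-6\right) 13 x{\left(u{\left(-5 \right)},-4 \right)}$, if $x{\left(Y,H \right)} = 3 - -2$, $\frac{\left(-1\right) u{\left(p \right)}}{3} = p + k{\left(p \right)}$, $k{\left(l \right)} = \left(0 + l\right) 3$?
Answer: $-390$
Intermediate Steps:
$k{\left(l \right)} = 3 l$ ($k{\left(l \right)} = l 3 = 3 l$)
$u{\left(p \right)} = - 12 p$ ($u{\left(p \right)} = - 3 \left(p + 3 p\right) = - 3 \cdot 4 p = - 12 p$)
$x{\left(Y,H \right)} = 5$ ($x{\left(Y,H \right)} = 3 + 2 = 5$)
$\left(-6\right) 13 x{\left(u{\left(-5 \right)},-4 \right)} = \left(-6\right) 13 \cdot 5 = \left(-78\right) 5 = -390$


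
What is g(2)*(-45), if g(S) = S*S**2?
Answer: -360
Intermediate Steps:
g(S) = S**3
g(2)*(-45) = 2**3*(-45) = 8*(-45) = -360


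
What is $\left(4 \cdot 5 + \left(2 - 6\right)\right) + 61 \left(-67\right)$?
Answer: $-4071$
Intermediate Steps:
$\left(4 \cdot 5 + \left(2 - 6\right)\right) + 61 \left(-67\right) = \left(20 + \left(2 - 6\right)\right) - 4087 = \left(20 - 4\right) - 4087 = 16 - 4087 = -4071$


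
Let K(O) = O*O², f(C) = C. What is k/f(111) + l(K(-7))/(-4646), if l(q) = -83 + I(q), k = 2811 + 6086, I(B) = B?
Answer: 20691374/257853 ≈ 80.245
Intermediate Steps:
K(O) = O³
k = 8897
l(q) = -83 + q
k/f(111) + l(K(-7))/(-4646) = 8897/111 + (-83 + (-7)³)/(-4646) = 8897*(1/111) + (-83 - 343)*(-1/4646) = 8897/111 - 426*(-1/4646) = 8897/111 + 213/2323 = 20691374/257853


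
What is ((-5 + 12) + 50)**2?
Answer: 3249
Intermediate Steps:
((-5 + 12) + 50)**2 = (7 + 50)**2 = 57**2 = 3249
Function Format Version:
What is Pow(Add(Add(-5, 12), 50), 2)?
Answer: 3249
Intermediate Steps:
Pow(Add(Add(-5, 12), 50), 2) = Pow(Add(7, 50), 2) = Pow(57, 2) = 3249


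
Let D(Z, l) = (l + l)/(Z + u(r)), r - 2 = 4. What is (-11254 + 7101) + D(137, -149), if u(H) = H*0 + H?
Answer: -594177/143 ≈ -4155.1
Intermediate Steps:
r = 6 (r = 2 + 4 = 6)
u(H) = H (u(H) = 0 + H = H)
D(Z, l) = 2*l/(6 + Z) (D(Z, l) = (l + l)/(Z + 6) = (2*l)/(6 + Z) = 2*l/(6 + Z))
(-11254 + 7101) + D(137, -149) = (-11254 + 7101) + 2*(-149)/(6 + 137) = -4153 + 2*(-149)/143 = -4153 + 2*(-149)*(1/143) = -4153 - 298/143 = -594177/143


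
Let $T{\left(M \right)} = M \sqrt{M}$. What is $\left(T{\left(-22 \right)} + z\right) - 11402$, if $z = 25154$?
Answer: $13752 - 22 i \sqrt{22} \approx 13752.0 - 103.19 i$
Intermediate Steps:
$T{\left(M \right)} = M^{\frac{3}{2}}$
$\left(T{\left(-22 \right)} + z\right) - 11402 = \left(\left(-22\right)^{\frac{3}{2}} + 25154\right) - 11402 = \left(- 22 i \sqrt{22} + 25154\right) - 11402 = \left(25154 - 22 i \sqrt{22}\right) - 11402 = 13752 - 22 i \sqrt{22}$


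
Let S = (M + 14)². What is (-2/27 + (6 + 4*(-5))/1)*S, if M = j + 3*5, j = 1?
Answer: -38000/3 ≈ -12667.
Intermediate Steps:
M = 16 (M = 1 + 3*5 = 1 + 15 = 16)
S = 900 (S = (16 + 14)² = 30² = 900)
(-2/27 + (6 + 4*(-5))/1)*S = (-2/27 + (6 + 4*(-5))/1)*900 = (-2*1/27 + (6 - 20)*1)*900 = (-2/27 - 14*1)*900 = (-2/27 - 14)*900 = -380/27*900 = -38000/3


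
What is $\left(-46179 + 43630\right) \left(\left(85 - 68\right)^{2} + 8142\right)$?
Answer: $-21490619$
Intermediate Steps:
$\left(-46179 + 43630\right) \left(\left(85 - 68\right)^{2} + 8142\right) = - 2549 \left(17^{2} + 8142\right) = - 2549 \left(289 + 8142\right) = \left(-2549\right) 8431 = -21490619$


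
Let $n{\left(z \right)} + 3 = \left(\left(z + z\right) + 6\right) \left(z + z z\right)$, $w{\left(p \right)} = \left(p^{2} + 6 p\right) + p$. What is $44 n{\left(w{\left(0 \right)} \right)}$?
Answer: $-132$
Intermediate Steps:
$w{\left(p \right)} = p^{2} + 7 p$
$n{\left(z \right)} = -3 + \left(6 + 2 z\right) \left(z + z^{2}\right)$ ($n{\left(z \right)} = -3 + \left(\left(z + z\right) + 6\right) \left(z + z z\right) = -3 + \left(2 z + 6\right) \left(z + z^{2}\right) = -3 + \left(6 + 2 z\right) \left(z + z^{2}\right)$)
$44 n{\left(w{\left(0 \right)} \right)} = 44 \left(-3 + 2 \left(0 \left(7 + 0\right)\right)^{3} + 6 \cdot 0 \left(7 + 0\right) + 8 \left(0 \left(7 + 0\right)\right)^{2}\right) = 44 \left(-3 + 2 \left(0 \cdot 7\right)^{3} + 6 \cdot 0 \cdot 7 + 8 \left(0 \cdot 7\right)^{2}\right) = 44 \left(-3 + 2 \cdot 0^{3} + 6 \cdot 0 + 8 \cdot 0^{2}\right) = 44 \left(-3 + 2 \cdot 0 + 0 + 8 \cdot 0\right) = 44 \left(-3 + 0 + 0 + 0\right) = 44 \left(-3\right) = -132$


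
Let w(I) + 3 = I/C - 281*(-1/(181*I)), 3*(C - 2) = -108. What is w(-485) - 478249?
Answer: -1427391395709/2984690 ≈ -4.7824e+5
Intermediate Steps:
C = -34 (C = 2 + (⅓)*(-108) = 2 - 36 = -34)
w(I) = -3 - I/34 + 281/(181*I) (w(I) = -3 + (I/(-34) - 281*(-1/(181*I))) = -3 + (I*(-1/34) - (-281)/(181*I)) = -3 + (-I/34 + 281/(181*I)) = -3 - I/34 + 281/(181*I))
w(-485) - 478249 = (-3 - 1/34*(-485) + (281/181)/(-485)) - 478249 = (-3 + 485/34 + (281/181)*(-1/485)) - 478249 = (-3 + 485/34 - 281/87785) - 478249 = 33612101/2984690 - 478249 = -1427391395709/2984690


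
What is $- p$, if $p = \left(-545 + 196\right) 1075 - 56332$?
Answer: $431507$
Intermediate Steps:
$p = -431507$ ($p = \left(-349\right) 1075 - 56332 = -375175 - 56332 = -431507$)
$- p = \left(-1\right) \left(-431507\right) = 431507$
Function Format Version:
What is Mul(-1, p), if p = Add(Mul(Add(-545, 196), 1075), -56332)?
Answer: 431507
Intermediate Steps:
p = -431507 (p = Add(Mul(-349, 1075), -56332) = Add(-375175, -56332) = -431507)
Mul(-1, p) = Mul(-1, -431507) = 431507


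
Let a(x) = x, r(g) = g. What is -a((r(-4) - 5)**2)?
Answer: -81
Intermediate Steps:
-a((r(-4) - 5)**2) = -(-4 - 5)**2 = -1*(-9)**2 = -1*81 = -81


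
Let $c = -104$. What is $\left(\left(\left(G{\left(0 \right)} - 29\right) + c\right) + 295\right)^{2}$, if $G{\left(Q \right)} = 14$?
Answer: $30976$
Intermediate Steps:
$\left(\left(\left(G{\left(0 \right)} - 29\right) + c\right) + 295\right)^{2} = \left(\left(\left(14 - 29\right) - 104\right) + 295\right)^{2} = \left(\left(-15 - 104\right) + 295\right)^{2} = \left(-119 + 295\right)^{2} = 176^{2} = 30976$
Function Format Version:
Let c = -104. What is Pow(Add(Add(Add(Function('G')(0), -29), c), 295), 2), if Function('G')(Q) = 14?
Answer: 30976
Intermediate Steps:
Pow(Add(Add(Add(Function('G')(0), -29), c), 295), 2) = Pow(Add(Add(Add(14, -29), -104), 295), 2) = Pow(Add(Add(-15, -104), 295), 2) = Pow(Add(-119, 295), 2) = Pow(176, 2) = 30976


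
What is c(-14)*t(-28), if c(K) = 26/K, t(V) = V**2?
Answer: -1456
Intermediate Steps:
c(-14)*t(-28) = (26/(-14))*(-28)**2 = (26*(-1/14))*784 = -13/7*784 = -1456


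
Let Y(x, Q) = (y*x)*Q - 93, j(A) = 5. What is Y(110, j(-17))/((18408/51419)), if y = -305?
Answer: -663870709/1416 ≈ -4.6884e+5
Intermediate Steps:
Y(x, Q) = -93 - 305*Q*x (Y(x, Q) = (-305*x)*Q - 93 = -305*Q*x - 93 = -93 - 305*Q*x)
Y(110, j(-17))/((18408/51419)) = (-93 - 305*5*110)/((18408/51419)) = (-93 - 167750)/((18408*(1/51419))) = -167843/18408/51419 = -167843*51419/18408 = -663870709/1416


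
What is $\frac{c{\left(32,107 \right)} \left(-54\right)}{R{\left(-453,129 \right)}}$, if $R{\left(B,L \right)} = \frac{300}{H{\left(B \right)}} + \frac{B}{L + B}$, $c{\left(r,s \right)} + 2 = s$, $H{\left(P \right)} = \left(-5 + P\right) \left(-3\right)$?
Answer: $- \frac{140230440}{39979} \approx -3507.6$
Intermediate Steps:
$H{\left(P \right)} = 15 - 3 P$
$c{\left(r,s \right)} = -2 + s$
$R{\left(B,L \right)} = \frac{300}{15 - 3 B} + \frac{B}{B + L}$ ($R{\left(B,L \right)} = \frac{300}{15 - 3 B} + \frac{B}{L + B} = \frac{300}{15 - 3 B} + \frac{B}{B + L}$)
$\frac{c{\left(32,107 \right)} \left(-54\right)}{R{\left(-453,129 \right)}} = \frac{\left(-2 + 107\right) \left(-54\right)}{\frac{1}{-5 - 453} \frac{1}{-453 + 129} \left(\left(-100\right) \left(-453\right) - 12900 - 453 \left(-5 - 453\right)\right)} = \frac{105 \left(-54\right)}{\frac{1}{-458} \frac{1}{-324} \left(45300 - 12900 - -207474\right)} = - \frac{5670}{\left(- \frac{1}{458}\right) \left(- \frac{1}{324}\right) \left(45300 - 12900 + 207474\right)} = - \frac{5670}{\left(- \frac{1}{458}\right) \left(- \frac{1}{324}\right) 239874} = - \frac{5670}{\frac{39979}{24732}} = \left(-5670\right) \frac{24732}{39979} = - \frac{140230440}{39979}$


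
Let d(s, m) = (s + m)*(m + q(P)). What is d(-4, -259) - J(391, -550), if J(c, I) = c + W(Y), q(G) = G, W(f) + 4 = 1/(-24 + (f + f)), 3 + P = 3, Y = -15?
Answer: 3657421/54 ≈ 67730.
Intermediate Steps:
P = 0 (P = -3 + 3 = 0)
W(f) = -4 + 1/(-24 + 2*f) (W(f) = -4 + 1/(-24 + (f + f)) = -4 + 1/(-24 + 2*f))
d(s, m) = m*(m + s) (d(s, m) = (s + m)*(m + 0) = (m + s)*m = m*(m + s))
J(c, I) = -217/54 + c (J(c, I) = c + (97 - 8*(-15))/(2*(-12 - 15)) = c + (½)*(97 + 120)/(-27) = c + (½)*(-1/27)*217 = c - 217/54 = -217/54 + c)
d(-4, -259) - J(391, -550) = -259*(-259 - 4) - (-217/54 + 391) = -259*(-263) - 1*20897/54 = 68117 - 20897/54 = 3657421/54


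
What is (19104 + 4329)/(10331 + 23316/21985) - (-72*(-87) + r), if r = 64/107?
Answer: -152206482407477/24305087557 ≈ -6262.3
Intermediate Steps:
r = 64/107 (r = 64*(1/107) = 64/107 ≈ 0.59813)
(19104 + 4329)/(10331 + 23316/21985) - (-72*(-87) + r) = (19104 + 4329)/(10331 + 23316/21985) - (-72*(-87) + 64/107) = 23433/(10331 + 23316*(1/21985)) - (6264 + 64/107) = 23433/(10331 + 23316/21985) - 1*670312/107 = 23433/(227150351/21985) - 670312/107 = 23433*(21985/227150351) - 670312/107 = 515174505/227150351 - 670312/107 = -152206482407477/24305087557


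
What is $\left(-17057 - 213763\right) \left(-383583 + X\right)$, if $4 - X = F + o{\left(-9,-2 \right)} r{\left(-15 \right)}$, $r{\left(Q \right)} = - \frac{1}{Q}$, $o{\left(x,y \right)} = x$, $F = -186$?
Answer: $88494633768$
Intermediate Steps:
$X = \frac{953}{5}$ ($X = 4 - \left(-186 - 9 \left(- \frac{1}{-15}\right)\right) = 4 - \left(-186 - 9 \left(\left(-1\right) \left(- \frac{1}{15}\right)\right)\right) = 4 - \left(-186 - \frac{3}{5}\right) = 4 - - \frac{933}{5} = 4 + \frac{933}{5} = \frac{953}{5} \approx 190.6$)
$\left(-17057 - 213763\right) \left(-383583 + X\right) = \left(-17057 - 213763\right) \left(-383583 + \frac{953}{5}\right) = \left(-230820\right) \left(- \frac{1916962}{5}\right) = 88494633768$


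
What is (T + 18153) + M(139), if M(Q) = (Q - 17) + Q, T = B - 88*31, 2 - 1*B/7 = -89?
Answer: 16323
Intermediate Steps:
B = 637 (B = 14 - 7*(-89) = 14 + 623 = 637)
T = -2091 (T = 637 - 88*31 = 637 - 2728 = -2091)
M(Q) = -17 + 2*Q (M(Q) = (-17 + Q) + Q = -17 + 2*Q)
(T + 18153) + M(139) = (-2091 + 18153) + (-17 + 2*139) = 16062 + (-17 + 278) = 16062 + 261 = 16323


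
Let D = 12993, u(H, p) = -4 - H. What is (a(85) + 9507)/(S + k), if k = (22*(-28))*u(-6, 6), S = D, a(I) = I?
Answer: 9592/11761 ≈ 0.81558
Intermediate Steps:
S = 12993
k = -1232 (k = (22*(-28))*(-4 - 1*(-6)) = -616*(-4 + 6) = -616*2 = -1232)
(a(85) + 9507)/(S + k) = (85 + 9507)/(12993 - 1232) = 9592/11761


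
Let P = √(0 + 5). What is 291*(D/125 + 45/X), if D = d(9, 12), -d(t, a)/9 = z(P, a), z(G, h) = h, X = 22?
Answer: 945459/2750 ≈ 343.80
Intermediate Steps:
P = √5 ≈ 2.2361
d(t, a) = -9*a
D = -108 (D = -9*12 = -108)
291*(D/125 + 45/X) = 291*(-108/125 + 45/22) = 291*(3249/2750) = 945459/2750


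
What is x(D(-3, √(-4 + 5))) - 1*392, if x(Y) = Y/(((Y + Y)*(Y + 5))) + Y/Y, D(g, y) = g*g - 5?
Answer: -7037/18 ≈ -390.94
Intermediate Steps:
D(g, y) = -5 + g² (D(g, y) = g² - 5 = -5 + g²)
x(Y) = 1 + 1/(2*(5 + Y)) (x(Y) = Y/(((2*Y)*(5 + Y))) + 1 = Y/((2*Y*(5 + Y))) + 1 = Y*(1/(2*Y*(5 + Y))) + 1 = 1/(2*(5 + Y)) + 1 = 1 + 1/(2*(5 + Y)))
x(D(-3, √(-4 + 5))) - 1*392 = (11/2 + (-5 + (-3)²))/(5 + (-5 + (-3)²)) - 1*392 = (11/2 + (-5 + 9))/(5 + (-5 + 9)) - 392 = (11/2 + 4)/(5 + 4) - 392 = (19/2)/9 - 392 = (⅑)*(19/2) - 392 = 19/18 - 392 = -7037/18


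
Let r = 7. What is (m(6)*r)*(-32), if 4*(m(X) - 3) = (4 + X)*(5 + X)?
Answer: -6832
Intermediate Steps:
m(X) = 3 + (4 + X)*(5 + X)/4 (m(X) = 3 + ((4 + X)*(5 + X))/4 = 3 + (4 + X)*(5 + X)/4)
(m(6)*r)*(-32) = ((8 + (1/4)*6**2 + (9/4)*6)*7)*(-32) = ((8 + (1/4)*36 + 27/2)*7)*(-32) = ((8 + 9 + 27/2)*7)*(-32) = ((61/2)*7)*(-32) = (427/2)*(-32) = -6832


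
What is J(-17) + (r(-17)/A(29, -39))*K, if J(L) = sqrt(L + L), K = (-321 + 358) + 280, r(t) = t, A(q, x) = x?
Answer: 5389/39 + I*sqrt(34) ≈ 138.18 + 5.831*I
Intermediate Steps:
K = 317 (K = 37 + 280 = 317)
J(L) = sqrt(2)*sqrt(L) (J(L) = sqrt(2*L) = sqrt(2)*sqrt(L))
J(-17) + (r(-17)/A(29, -39))*K = sqrt(2)*sqrt(-17) - 17/(-39)*317 = sqrt(2)*(I*sqrt(17)) - 17*(-1/39)*317 = I*sqrt(34) + (17/39)*317 = I*sqrt(34) + 5389/39 = 5389/39 + I*sqrt(34)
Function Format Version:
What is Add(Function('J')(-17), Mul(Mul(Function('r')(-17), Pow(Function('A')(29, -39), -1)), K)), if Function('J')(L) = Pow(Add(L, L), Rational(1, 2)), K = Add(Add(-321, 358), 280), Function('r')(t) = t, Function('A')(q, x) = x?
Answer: Add(Rational(5389, 39), Mul(I, Pow(34, Rational(1, 2)))) ≈ Add(138.18, Mul(5.8310, I))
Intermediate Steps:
K = 317 (K = Add(37, 280) = 317)
Function('J')(L) = Mul(Pow(2, Rational(1, 2)), Pow(L, Rational(1, 2))) (Function('J')(L) = Pow(Mul(2, L), Rational(1, 2)) = Mul(Pow(2, Rational(1, 2)), Pow(L, Rational(1, 2))))
Add(Function('J')(-17), Mul(Mul(Function('r')(-17), Pow(Function('A')(29, -39), -1)), K)) = Add(Mul(Pow(2, Rational(1, 2)), Pow(-17, Rational(1, 2))), Mul(Mul(-17, Pow(-39, -1)), 317)) = Add(Mul(Pow(2, Rational(1, 2)), Mul(I, Pow(17, Rational(1, 2)))), Mul(Mul(-17, Rational(-1, 39)), 317)) = Add(Mul(I, Pow(34, Rational(1, 2))), Mul(Rational(17, 39), 317)) = Add(Mul(I, Pow(34, Rational(1, 2))), Rational(5389, 39)) = Add(Rational(5389, 39), Mul(I, Pow(34, Rational(1, 2))))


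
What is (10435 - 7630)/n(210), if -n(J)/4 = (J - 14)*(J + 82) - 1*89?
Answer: -2805/228572 ≈ -0.012272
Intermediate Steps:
n(J) = 356 - 4*(-14 + J)*(82 + J) (n(J) = -4*((J - 14)*(J + 82) - 1*89) = -4*((-14 + J)*(82 + J) - 89) = -4*(-89 + (-14 + J)*(82 + J)) = 356 - 4*(-14 + J)*(82 + J))
(10435 - 7630)/n(210) = (10435 - 7630)/(4948 - 272*210 - 4*210²) = 2805/(4948 - 57120 - 4*44100) = 2805/(4948 - 57120 - 176400) = 2805/(-228572) = 2805*(-1/228572) = -2805/228572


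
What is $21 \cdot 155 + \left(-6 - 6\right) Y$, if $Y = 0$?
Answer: $3255$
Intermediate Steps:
$21 \cdot 155 + \left(-6 - 6\right) Y = 21 \cdot 155 + \left(-6 - 6\right) 0 = 3255 - 0 = 3255 + 0 = 3255$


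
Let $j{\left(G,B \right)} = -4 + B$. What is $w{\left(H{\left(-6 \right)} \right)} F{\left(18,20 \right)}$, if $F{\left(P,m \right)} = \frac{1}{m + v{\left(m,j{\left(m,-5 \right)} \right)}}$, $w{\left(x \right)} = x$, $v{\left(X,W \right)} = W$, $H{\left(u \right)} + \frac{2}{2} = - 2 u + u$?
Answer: $\frac{5}{11} \approx 0.45455$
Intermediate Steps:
$H{\left(u \right)} = -1 - u$ ($H{\left(u \right)} = -1 + \left(- 2 u + u\right) = -1 - u$)
$F{\left(P,m \right)} = \frac{1}{-9 + m}$ ($F{\left(P,m \right)} = \frac{1}{m - 9} = \frac{1}{-9 + m}$)
$w{\left(H{\left(-6 \right)} \right)} F{\left(18,20 \right)} = \frac{-1 - -6}{-9 + 20} = \frac{-1 + 6}{11} = 5 \cdot \frac{1}{11} = \frac{5}{11}$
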